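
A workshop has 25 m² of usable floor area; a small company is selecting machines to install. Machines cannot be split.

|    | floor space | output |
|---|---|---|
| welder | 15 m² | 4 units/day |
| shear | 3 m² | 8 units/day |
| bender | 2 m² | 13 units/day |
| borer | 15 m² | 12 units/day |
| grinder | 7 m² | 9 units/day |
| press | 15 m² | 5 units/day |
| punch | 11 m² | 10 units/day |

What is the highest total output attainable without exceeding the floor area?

40

Allowing fractional choices, the relaxed optimum would be about 41.6, but machines are indivisible.
bender + borer + grinder: floor space 2 + 15 + 7 = 24 ≤ 25, output 13 + 12 + 9 = 34.
shear + bender + borer: floor space 3 + 2 + 15 = 20 ≤ 25, output 8 + 13 + 12 = 33.
shear + bender + grinder + punch: floor space 3 + 2 + 7 + 11 = 23 ≤ 25, output 8 + 13 + 9 + 10 = 40.
Best is shear, bender, grinder, and punch with total output 40.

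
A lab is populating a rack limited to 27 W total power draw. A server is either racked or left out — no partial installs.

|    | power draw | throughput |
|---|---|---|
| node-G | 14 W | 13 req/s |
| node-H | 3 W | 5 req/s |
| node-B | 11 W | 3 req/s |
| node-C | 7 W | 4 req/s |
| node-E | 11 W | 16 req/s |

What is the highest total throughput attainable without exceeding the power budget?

This is a 0-1 knapsack instance.
Take node-G and node-E: power draw 14 + 11 = 25 ≤ 27, throughput 13 + 16 = 29.
No other feasible combination does better.

29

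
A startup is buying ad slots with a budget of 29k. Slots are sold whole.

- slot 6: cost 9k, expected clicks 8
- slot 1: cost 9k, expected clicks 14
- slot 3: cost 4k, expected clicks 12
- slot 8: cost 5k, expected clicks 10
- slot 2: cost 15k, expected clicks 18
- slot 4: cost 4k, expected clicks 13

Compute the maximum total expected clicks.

This is a 0-1 knapsack instance.
Allowing fractional choices, the relaxed optimum would be about 57.4, but ad slots are indivisible.
slot 6 + slot 1 + slot 3 + slot 4: cost 9 + 9 + 4 + 4 = 26 ≤ 29, expected clicks 8 + 14 + 12 + 13 = 47.
slot 1 + slot 3 + slot 8 + slot 4: cost 9 + 4 + 5 + 4 = 22 ≤ 29, expected clicks 14 + 12 + 10 + 13 = 49.
slot 3 + slot 8 + slot 2 + slot 4: cost 4 + 5 + 15 + 4 = 28 ≤ 29, expected clicks 12 + 10 + 18 + 13 = 53.
Best is slot 3, slot 8, slot 2, and slot 4 with total expected clicks 53.

53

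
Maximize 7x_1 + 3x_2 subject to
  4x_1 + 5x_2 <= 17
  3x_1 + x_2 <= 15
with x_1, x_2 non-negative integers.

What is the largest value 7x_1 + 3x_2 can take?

Relaxing integrality, the LP optimum is 29.75 at (x_1,x_2) = (4.25, 0), which is not an integer point.
(x_1,x_2)=(4,0): 4·4+5·0=16≤17, 3·4+1·0=12≤15, objective 28.
(x_1,x_2)=(3,1): 4·3+5·1=17≤17, 3·3+1·1=10≤15, objective 24.
(x_1,x_2)=(3,0): 4·3+5·0=12≤17, 3·3+1·0=9≤15, objective 21.
No feasible integer point exceeds 28.

28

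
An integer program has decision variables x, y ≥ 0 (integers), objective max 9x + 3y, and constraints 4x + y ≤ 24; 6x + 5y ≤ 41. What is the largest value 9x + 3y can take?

54

The continuous relaxation peaks at (5.64, 1.43) with value 55.07; rounding to a feasible lattice point costs some objective.
(x,y)=(6,0) is feasible, giving 54.
(x,y)=(5,2) is feasible, giving 51.
(x,y)=(5,1) is feasible, giving 48.
The best lattice point is (6,0), giving 54.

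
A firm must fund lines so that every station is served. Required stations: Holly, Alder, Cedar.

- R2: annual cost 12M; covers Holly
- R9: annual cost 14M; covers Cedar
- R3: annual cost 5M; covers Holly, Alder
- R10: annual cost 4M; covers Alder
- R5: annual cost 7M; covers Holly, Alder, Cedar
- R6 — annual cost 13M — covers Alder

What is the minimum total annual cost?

This is an integer covering problem.
R5 alone covers Holly, Alder, Cedar — every station.
Total annual cost: 7.
No cover costs less than 7.

7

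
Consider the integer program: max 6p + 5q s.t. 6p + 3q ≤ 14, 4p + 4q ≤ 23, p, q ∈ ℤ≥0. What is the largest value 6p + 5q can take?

20

(p,q)=(0,4): 6·0+3·4=12≤14, 4·0+4·4=16≤23, objective 20.
(p,q)=(0,3): 6·0+3·3=9≤14, 4·0+4·3=12≤23, objective 15.
No feasible integer point exceeds 20.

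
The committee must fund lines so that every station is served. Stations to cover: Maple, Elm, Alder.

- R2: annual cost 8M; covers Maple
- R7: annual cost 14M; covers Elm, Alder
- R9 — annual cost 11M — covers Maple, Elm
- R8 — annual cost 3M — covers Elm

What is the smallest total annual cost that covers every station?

This is a weighted set-cover instance.
Choose R2 and R7: together they cover Maple, Elm, Alder — every station.
Total annual cost: 8 + 14 = 22.

22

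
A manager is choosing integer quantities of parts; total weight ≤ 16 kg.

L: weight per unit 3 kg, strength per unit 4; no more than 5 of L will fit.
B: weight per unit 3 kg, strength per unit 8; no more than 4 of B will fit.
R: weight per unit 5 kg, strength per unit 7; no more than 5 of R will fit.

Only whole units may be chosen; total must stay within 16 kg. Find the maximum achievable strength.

Take 1×L and 4×B: weight 15 ≤ 16, strength 1·4 + 4·8 = 36.
B has the best ratio (8/3) and is taken to its limit of 4; remaining capacity is filled optimally with the others.

36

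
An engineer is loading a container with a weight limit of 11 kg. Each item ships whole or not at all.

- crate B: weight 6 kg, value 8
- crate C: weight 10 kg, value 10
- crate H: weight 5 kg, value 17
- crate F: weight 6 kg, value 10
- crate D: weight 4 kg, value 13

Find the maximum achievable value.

Allowing fractional choices, the relaxed optimum would be about 33.3, but items are indivisible.
crate H + crate D: weight 5 + 4 = 9 ≤ 11, value 17 + 13 = 30.
crate H + crate F: weight 5 + 6 = 11 ≤ 11, value 17 + 10 = 27.
Best is crate H and crate D with total value 30.

30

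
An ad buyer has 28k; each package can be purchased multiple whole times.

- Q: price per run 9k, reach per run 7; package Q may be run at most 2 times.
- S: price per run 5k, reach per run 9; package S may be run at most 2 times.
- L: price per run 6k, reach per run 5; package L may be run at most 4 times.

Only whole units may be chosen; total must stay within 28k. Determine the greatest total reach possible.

33

Take 2×S and 3×L: price 28 ≤ 28, reach 2·9 + 3·5 = 33.
S has the best ratio (9/5) and is taken to its limit of 2; remaining capacity is filled optimally with the others.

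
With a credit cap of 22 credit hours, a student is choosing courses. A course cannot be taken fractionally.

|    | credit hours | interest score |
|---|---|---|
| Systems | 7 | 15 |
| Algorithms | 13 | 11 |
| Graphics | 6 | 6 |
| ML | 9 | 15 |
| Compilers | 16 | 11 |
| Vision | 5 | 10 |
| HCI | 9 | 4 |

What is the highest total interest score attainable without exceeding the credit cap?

Systems + Graphics + ML: credit hours 7 + 6 + 9 = 22 ≤ 22, interest score 15 + 6 + 15 = 36.
Systems + ML + Vision: credit hours 7 + 9 + 5 = 21 ≤ 22, interest score 15 + 15 + 10 = 40.
Best is Systems, ML, and Vision with total interest score 40.

40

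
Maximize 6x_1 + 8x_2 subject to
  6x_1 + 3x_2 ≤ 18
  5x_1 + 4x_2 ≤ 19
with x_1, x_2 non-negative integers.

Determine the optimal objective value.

The continuous relaxation peaks at (0, 4.75) with value 38.00; rounding to a feasible lattice point costs some objective.
(x_1,x_2)=(0,4): 6·0+3·4=12≤18, 5·0+4·4=16≤19, objective 32.
(x_1,x_2)=(1,3): 6·1+3·3=15≤18, 5·1+4·3=17≤19, objective 30.
No feasible integer point exceeds 32.

32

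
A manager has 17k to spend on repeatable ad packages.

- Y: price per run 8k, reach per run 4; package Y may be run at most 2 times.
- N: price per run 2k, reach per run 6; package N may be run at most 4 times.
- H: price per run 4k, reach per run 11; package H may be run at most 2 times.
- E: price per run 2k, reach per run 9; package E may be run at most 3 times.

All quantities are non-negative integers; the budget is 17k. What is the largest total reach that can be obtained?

56

Take 3×N, 1×H, and 3×E: price 16 ≤ 17, reach 3·6 + 1·11 + 3·9 = 56.
E has the best ratio (9/2) and is taken to its limit of 3; remaining capacity is filled optimally with the others.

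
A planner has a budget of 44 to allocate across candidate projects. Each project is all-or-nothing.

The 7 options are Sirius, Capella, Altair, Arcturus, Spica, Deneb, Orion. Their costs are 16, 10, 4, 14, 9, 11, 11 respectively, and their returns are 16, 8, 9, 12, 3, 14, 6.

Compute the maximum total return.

Allowing fractional choices, the relaxed optimum would be about 50.1, but projects are indivisible.
Sirius + Altair + Deneb + Orion: cost 16 + 4 + 11 + 11 = 42 ≤ 44, return 16 + 9 + 14 + 6 = 45.
Sirius + Capella + Altair + Deneb: cost 16 + 10 + 4 + 11 = 41 ≤ 44, return 16 + 8 + 9 + 14 = 47.
Best is Sirius, Capella, Altair, and Deneb with total return 47.

47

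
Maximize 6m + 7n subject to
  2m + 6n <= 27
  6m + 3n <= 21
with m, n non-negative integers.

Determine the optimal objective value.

(m,n)=(1,4): 2·1+6·4=26≤27, 6·1+3·4=18≤21, objective 34.
(m,n)=(2,3): 2·2+6·3=22≤27, 6·2+3·3=21≤21, objective 33.
Maximum is 34 at (m,n)=(1,4).

34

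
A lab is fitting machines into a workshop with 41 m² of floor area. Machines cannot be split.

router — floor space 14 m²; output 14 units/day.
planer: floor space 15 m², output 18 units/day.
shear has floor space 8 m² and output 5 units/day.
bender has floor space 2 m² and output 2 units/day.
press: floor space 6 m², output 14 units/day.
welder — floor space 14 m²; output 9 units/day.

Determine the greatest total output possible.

48

Allowing fractional choices, the relaxed optimum would be about 50.6, but machines are indivisible.
router + planer + press: floor space 14 + 15 + 6 = 35 ≤ 41, output 14 + 18 + 14 = 46.
router + planer + bender + press: floor space 14 + 15 + 2 + 6 = 37 ≤ 41, output 14 + 18 + 2 + 14 = 48.
Best is router, planer, bender, and press with total output 48.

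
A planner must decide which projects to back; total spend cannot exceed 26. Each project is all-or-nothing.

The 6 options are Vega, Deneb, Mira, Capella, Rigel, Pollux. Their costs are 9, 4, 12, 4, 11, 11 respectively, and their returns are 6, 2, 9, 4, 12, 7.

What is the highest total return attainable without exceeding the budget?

Allowing fractional choices, the relaxed optimum would be about 24.2, but projects are indivisible.
Vega + Capella + Rigel: cost 9 + 4 + 11 = 24 ≤ 26, return 6 + 4 + 12 = 22.
Capella + Rigel + Pollux: cost 4 + 11 + 11 = 26 ≤ 26, return 4 + 12 + 7 = 23.
Mira + Rigel: cost 12 + 11 = 23 ≤ 26, return 9 + 12 = 21.
Best is Capella, Rigel, and Pollux with total return 23.

23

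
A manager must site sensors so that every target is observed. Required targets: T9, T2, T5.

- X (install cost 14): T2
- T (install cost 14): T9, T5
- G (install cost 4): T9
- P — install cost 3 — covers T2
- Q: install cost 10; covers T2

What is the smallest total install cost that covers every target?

17

This is a weighted set-cover instance.
The greedy cost-per-new-target heuristic would pick P, G, and T for 21, but a cheaper cover exists.
Choose T and P: together they cover T9, T2, T5 — every target.
Total install cost: 14 + 3 = 17.
No cover costs less than 17.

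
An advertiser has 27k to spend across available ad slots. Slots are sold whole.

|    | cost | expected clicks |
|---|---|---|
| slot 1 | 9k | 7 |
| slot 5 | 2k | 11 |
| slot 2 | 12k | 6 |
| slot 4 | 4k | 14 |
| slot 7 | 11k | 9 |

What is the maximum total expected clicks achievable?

41

This is a 0-1 knapsack instance.
slot 1 + slot 5 + slot 4 + slot 7: cost 9 + 2 + 4 + 11 = 26 ≤ 27, expected clicks 7 + 11 + 14 + 9 = 41.
slot 1 + slot 5 + slot 2 + slot 4: cost 9 + 2 + 12 + 4 = 27 ≤ 27, expected clicks 7 + 11 + 6 + 14 = 38.
slot 5 + slot 4 + slot 7: cost 2 + 4 + 11 = 17 ≤ 27, expected clicks 11 + 14 + 9 = 34.
Best is slot 1, slot 5, slot 4, and slot 7 with total expected clicks 41.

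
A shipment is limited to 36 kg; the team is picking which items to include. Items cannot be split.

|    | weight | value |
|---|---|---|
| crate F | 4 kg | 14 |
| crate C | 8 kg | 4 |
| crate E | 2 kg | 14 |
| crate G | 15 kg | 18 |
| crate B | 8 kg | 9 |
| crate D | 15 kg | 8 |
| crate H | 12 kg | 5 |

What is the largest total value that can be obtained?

Take crate F, crate E, crate G, and crate B: weight 4 + 2 + 15 + 8 = 29 ≤ 36, value 14 + 14 + 18 + 9 = 55.
No other feasible combination does better.

55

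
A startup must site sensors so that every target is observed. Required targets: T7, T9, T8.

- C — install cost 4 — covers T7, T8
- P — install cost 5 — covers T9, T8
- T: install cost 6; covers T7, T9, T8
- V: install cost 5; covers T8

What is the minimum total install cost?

6

The greedy cost-per-new-target heuristic would pick C and P for 9, but a cheaper cover exists.
T alone covers T7, T9, T8 — every target.
Total install cost: 6.
No cover costs less than 6.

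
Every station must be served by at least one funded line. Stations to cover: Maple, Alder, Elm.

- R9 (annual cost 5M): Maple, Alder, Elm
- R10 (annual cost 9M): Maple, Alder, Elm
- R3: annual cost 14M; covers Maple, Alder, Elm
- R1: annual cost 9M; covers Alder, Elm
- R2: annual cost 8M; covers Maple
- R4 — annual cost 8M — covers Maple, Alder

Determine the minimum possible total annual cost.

R9 alone covers Maple, Alder, Elm — every station.
Total annual cost: 5.
No cover costs less than 5.

5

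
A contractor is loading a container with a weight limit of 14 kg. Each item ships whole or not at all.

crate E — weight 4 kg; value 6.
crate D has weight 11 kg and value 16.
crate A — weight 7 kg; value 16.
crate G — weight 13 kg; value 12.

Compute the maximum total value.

22

Treat it as a binary knapsack problem.
Allowing fractional choices, the relaxed optimum would be about 26.4, but items are indivisible.
crate A: weight 7 ≤ 14, value 16.
crate D: weight 11 ≤ 14, value 16.
crate E + crate A: weight 4 + 7 = 11 ≤ 14, value 6 + 16 = 22.
Best is crate E and crate A with total value 22.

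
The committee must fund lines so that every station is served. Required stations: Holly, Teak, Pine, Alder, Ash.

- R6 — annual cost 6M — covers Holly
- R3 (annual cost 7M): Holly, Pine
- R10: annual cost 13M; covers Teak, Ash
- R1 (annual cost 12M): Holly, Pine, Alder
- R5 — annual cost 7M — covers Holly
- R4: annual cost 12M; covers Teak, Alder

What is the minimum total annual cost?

Choose R10 and R1: together they cover Holly, Teak, Pine, Alder, Ash — every station.
Total annual cost: 13 + 12 = 25.

25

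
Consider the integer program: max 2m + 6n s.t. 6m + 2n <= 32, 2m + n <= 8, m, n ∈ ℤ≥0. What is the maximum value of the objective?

(m,n)=(0,8): 6·0+2·8=16≤32, 2·0+1·8=8≤8, objective 48.
(m,n)=(0,7): 6·0+2·7=14≤32, 2·0+1·7=7≤8, objective 42.
Maximum is 48 at (m,n)=(0,8).

48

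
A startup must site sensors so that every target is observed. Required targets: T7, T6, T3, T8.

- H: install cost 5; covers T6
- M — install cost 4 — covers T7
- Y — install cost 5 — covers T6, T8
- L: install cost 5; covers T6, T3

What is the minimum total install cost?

Choose M, Y, and L: together they cover T7, T6, T3, T8 — every target.
Total install cost: 4 + 5 + 5 = 14.
No cover costs less than 14.

14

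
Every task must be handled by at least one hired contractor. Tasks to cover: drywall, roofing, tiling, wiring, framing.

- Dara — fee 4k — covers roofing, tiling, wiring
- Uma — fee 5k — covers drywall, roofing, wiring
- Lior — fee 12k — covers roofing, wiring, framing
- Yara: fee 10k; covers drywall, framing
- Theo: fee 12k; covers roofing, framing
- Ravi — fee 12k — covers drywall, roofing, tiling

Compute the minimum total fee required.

This is a weighted set-cover instance.
The greedy cost-per-new-task heuristic would pick Dara, Uma, and Yara for 19, but a cheaper cover exists.
Choose Dara and Yara: together they cover drywall, roofing, tiling, wiring, framing — every task.
Total fee: 4 + 10 = 14.
No cover costs less than 14.

14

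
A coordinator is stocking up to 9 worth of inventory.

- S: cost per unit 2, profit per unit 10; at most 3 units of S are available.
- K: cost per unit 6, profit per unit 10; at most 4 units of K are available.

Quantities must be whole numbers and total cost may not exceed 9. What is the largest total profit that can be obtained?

30

S has the best ratio (10/2); taking only S gives at most 3×10 = 30 (stopped by the supply cap of 3).
Optimal: 3×S: cost 6 ≤ 9, profit 3·10 = 30.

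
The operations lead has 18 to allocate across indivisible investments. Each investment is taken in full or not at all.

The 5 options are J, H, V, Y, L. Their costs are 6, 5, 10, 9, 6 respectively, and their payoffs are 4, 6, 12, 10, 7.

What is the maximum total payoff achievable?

19

This is an integer program with binary decision variables.
V + L: cost 10 + 6 = 16 ≤ 18, payoff 12 + 7 = 19.
Y + L: cost 9 + 6 = 15 ≤ 18, payoff 10 + 7 = 17.
H + V: cost 5 + 10 = 15 ≤ 18, payoff 6 + 12 = 18.
Best is V and L with total payoff 19.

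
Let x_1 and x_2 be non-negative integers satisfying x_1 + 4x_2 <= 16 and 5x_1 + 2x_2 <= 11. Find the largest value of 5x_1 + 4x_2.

(x_1,x_2)=(1,3): 1·1+4·3=13≤16, 5·1+2·3=11≤11, objective 17.
(x_1,x_2)=(0,4): 1·0+4·4=16≤16, 5·0+2·4=8≤11, objective 16.
(x_1,x_2)=(1,2): 1·1+4·2=9≤16, 5·1+2·2=9≤11, objective 13.
No feasible integer point exceeds 17.

17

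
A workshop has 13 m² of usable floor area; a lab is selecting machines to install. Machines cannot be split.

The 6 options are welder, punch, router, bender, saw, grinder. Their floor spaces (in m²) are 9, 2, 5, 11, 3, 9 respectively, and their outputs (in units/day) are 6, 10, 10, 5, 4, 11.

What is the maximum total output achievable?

24

Treat it as a binary knapsack problem.
punch + router + saw: floor space 2 + 5 + 3 = 10 ≤ 13, output 10 + 10 + 4 = 24.
punch + router: floor space 2 + 5 = 7 ≤ 13, output 10 + 10 = 20.
punch + grinder: floor space 2 + 9 = 11 ≤ 13, output 10 + 11 = 21.
Best is punch, router, and saw with total output 24.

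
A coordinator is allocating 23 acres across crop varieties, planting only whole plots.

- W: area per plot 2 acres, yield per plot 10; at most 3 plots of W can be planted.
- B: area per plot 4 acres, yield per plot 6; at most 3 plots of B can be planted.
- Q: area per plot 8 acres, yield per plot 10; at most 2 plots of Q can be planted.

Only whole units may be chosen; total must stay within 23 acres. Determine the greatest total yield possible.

3×W and 2×Q: area 22 ≤ 23, yield 3·10 + 2·10 = 50.
3×W, 2×B, and 1×Q: area 22 ≤ 23, yield 3·10 + 2·6 + 1·10 = 52.
Best is 52.

52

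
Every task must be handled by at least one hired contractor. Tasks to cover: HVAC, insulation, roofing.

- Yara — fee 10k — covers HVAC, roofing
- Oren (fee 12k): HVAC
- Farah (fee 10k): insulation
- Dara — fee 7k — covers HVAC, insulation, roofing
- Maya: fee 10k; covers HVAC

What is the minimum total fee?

7

Dara alone covers HVAC, insulation, roofing — every task.
Total fee: 7.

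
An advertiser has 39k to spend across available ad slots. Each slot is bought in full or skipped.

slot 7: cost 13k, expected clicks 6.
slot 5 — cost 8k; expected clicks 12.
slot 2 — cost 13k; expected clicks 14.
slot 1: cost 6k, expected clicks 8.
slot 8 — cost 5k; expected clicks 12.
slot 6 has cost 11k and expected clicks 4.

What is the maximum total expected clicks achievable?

slot 5 + slot 2 + slot 1 + slot 8: cost 8 + 13 + 6 + 5 = 32 ≤ 39, expected clicks 12 + 14 + 8 + 12 = 46.
slot 7 + slot 5 + slot 2 + slot 8: cost 13 + 8 + 13 + 5 = 39 ≤ 39, expected clicks 6 + 12 + 14 + 12 = 44.
slot 5 + slot 2 + slot 8 + slot 6: cost 8 + 13 + 5 + 11 = 37 ≤ 39, expected clicks 12 + 14 + 12 + 4 = 42.
Best is slot 5, slot 2, slot 1, and slot 8 with total expected clicks 46.

46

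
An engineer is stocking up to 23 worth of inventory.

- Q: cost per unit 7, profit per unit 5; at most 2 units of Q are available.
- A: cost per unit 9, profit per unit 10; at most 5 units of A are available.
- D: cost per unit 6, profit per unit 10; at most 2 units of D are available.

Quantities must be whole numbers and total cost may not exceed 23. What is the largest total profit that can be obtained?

30

D has the best ratio (10/6); taking only D gives at most 2×10 = 20 (stopped by the supply cap of 2).
Mixing does better — 1×A and 2×D: cost 21 ≤ 23, profit 1·10 + 2·10 = 30.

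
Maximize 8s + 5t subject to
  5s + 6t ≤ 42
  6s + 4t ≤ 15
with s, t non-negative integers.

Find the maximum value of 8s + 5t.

(s,t)=(1,2): 5·1+6·2=17≤42, 6·1+4·2=14≤15, objective 18.
(s,t)=(2,0): 5·2+6·0=10≤42, 6·2+4·0=12≤15, objective 16.
No feasible integer point exceeds 18.

18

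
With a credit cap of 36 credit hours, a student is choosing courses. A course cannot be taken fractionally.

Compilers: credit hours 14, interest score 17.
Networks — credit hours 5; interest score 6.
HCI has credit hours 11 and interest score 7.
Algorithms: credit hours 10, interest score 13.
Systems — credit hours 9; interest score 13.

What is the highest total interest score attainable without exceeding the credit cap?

43

This is a 0-1 knapsack instance.
Compilers + Algorithms + Systems: credit hours 14 + 10 + 9 = 33 ≤ 36, interest score 17 + 13 + 13 = 43.
Compilers + HCI + Systems: credit hours 14 + 11 + 9 = 34 ≤ 36, interest score 17 + 7 + 13 = 37.
Networks + HCI + Algorithms + Systems: credit hours 5 + 11 + 10 + 9 = 35 ≤ 36, interest score 6 + 7 + 13 + 13 = 39.
Best is Compilers, Algorithms, and Systems with total interest score 43.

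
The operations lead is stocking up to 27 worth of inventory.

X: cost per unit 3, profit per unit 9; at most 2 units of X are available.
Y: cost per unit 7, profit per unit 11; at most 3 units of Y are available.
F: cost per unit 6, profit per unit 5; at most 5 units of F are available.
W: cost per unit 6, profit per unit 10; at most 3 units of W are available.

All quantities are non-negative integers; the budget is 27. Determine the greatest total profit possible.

51

This is a bounded integer knapsack.
2×X and 3×Y: cost 27 ≤ 27, profit 2·9 + 3·11 = 51.
2×X, 2×Y, and 1×W: cost 26 ≤ 27, profit 2·9 + 2·11 + 1·10 = 50.
Best is 51.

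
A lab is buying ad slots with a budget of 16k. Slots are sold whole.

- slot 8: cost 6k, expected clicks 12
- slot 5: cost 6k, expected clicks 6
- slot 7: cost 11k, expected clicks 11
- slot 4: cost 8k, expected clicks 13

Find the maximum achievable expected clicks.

Allowing fractional choices, the relaxed optimum would be about 27.0, but ad slots are indivisible.
slot 8 + slot 5: cost 6 + 6 = 12 ≤ 16, expected clicks 12 + 6 = 18.
slot 8 + slot 4: cost 6 + 8 = 14 ≤ 16, expected clicks 12 + 13 = 25.
slot 5 + slot 4: cost 6 + 8 = 14 ≤ 16, expected clicks 6 + 13 = 19.
Best is slot 8 and slot 4 with total expected clicks 25.

25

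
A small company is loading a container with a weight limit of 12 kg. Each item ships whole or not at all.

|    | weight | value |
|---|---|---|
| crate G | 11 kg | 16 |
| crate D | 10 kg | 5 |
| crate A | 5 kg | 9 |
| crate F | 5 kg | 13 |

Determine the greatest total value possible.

22

crate G: weight 11 ≤ 12, value 16.
crate A + crate F: weight 5 + 5 = 10 ≤ 12, value 9 + 13 = 22.
Best is crate A and crate F with total value 22.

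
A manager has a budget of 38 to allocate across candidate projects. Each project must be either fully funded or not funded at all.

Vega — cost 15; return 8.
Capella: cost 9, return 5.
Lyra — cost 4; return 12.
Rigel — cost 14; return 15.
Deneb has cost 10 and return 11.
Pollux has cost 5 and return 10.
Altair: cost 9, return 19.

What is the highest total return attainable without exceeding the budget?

57

Treat it as a binary knapsack problem.
Allowing fractional choices, the relaxed optimum would be about 62.7, but projects are indivisible.
Lyra + Rigel + Deneb + Altair: cost 4 + 14 + 10 + 9 = 37 ≤ 38, return 12 + 15 + 11 + 19 = 57.
Capella + Lyra + Deneb + Pollux + Altair: cost 9 + 4 + 10 + 5 + 9 = 37 ≤ 38, return 5 + 12 + 11 + 10 + 19 = 57.
The maximum return is 57; one optimal choice is Lyra, Rigel, Deneb, and Altair.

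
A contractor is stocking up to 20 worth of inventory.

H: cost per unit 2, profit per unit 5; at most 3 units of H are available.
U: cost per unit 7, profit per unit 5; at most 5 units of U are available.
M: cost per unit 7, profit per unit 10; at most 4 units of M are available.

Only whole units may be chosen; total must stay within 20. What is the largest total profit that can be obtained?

3×H and 2×M: cost 20 ≤ 20, profit 3·5 + 2·10 = 35.
2×H and 2×M: cost 18 ≤ 20, profit 2·5 + 2·10 = 30.
Best is 35.

35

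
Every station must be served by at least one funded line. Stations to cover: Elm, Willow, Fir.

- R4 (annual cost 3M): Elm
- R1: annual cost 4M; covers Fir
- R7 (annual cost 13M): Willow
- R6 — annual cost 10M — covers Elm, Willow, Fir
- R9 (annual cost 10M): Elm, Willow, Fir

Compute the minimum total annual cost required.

The greedy cost-per-new-station heuristic would pick R4, R1, and R6 for 17, but a cheaper cover exists.
R6 alone covers Elm, Willow, Fir — every station.
Total annual cost: 10.
No cover costs less than 10.

10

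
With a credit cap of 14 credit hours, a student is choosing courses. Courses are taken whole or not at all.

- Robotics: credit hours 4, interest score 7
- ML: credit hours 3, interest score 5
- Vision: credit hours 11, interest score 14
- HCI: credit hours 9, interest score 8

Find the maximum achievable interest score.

Take ML and Vision: credit hours 3 + 11 = 14 ≤ 14, interest score 5 + 14 = 19.
No other feasible combination does better.

19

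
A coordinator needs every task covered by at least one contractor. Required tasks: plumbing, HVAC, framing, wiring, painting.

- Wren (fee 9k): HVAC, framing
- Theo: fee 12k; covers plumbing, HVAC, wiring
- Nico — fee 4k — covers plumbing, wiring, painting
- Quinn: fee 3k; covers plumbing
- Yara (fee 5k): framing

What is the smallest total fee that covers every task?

Choose Wren and Nico: together they cover plumbing, HVAC, framing, wiring, painting — every task.
Total fee: 9 + 4 = 13.
No cover costs less than 13.

13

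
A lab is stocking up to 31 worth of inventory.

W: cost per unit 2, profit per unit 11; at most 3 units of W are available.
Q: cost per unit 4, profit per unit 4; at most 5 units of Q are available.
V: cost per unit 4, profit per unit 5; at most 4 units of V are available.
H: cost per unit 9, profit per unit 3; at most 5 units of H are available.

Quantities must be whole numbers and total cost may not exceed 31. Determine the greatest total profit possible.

This is a bounded integer knapsack.
Take 3×W, 2×Q, and 4×V: cost 30 ≤ 31, profit 3·11 + 2·4 + 4·5 = 61.
W has the best ratio (11/2) and is taken to its limit of 3; remaining capacity is filled optimally with the others.

61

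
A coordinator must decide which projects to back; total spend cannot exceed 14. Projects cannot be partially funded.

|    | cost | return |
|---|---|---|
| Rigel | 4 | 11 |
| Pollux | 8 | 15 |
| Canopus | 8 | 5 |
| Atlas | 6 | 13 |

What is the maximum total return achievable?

Take Pollux and Atlas: cost 8 + 6 = 14 ≤ 14, return 15 + 13 = 28.
No other feasible combination does better.

28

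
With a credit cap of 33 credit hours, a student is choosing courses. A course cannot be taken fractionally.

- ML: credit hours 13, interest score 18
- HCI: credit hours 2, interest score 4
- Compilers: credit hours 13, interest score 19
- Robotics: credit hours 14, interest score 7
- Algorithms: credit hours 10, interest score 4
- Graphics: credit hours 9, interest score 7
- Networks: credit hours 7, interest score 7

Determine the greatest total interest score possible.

ML + Compilers + Networks: credit hours 13 + 13 + 7 = 33 ≤ 33, interest score 18 + 19 + 7 = 44.
ML + HCI + Compilers: credit hours 13 + 2 + 13 = 28 ≤ 33, interest score 18 + 4 + 19 = 41.
ML + Compilers: credit hours 13 + 13 = 26 ≤ 33, interest score 18 + 19 = 37.
Best is ML, Compilers, and Networks with total interest score 44.

44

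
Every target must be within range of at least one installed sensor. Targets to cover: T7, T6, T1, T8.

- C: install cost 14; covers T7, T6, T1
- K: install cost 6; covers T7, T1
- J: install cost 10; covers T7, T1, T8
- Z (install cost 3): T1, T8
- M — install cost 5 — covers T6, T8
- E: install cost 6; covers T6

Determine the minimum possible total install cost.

11

This is a weighted set-cover instance.
Choose K and M: together they cover T7, T6, T1, T8 — every target.
Total install cost: 6 + 5 = 11.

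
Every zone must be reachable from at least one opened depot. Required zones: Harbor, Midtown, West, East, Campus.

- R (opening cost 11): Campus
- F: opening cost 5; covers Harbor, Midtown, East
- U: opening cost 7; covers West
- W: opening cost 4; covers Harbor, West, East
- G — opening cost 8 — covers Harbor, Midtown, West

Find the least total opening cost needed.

Choose R, F, and W: together they cover Harbor, Midtown, West, East, Campus — every zone.
Total opening cost: 11 + 5 + 4 = 20.
No cover costs less than 20.

20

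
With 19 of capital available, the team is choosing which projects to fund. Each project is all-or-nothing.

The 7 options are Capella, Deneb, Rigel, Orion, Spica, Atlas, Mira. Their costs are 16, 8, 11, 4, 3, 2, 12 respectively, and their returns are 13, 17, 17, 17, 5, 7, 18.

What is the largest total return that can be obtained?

Allowing fractional choices, the relaxed optimum would be about 49.1, but projects are indivisible.
Deneb + Orion + Spica + Atlas: cost 8 + 4 + 3 + 2 = 17 ≤ 19, return 17 + 17 + 5 + 7 = 46.
Deneb + Orion + Atlas: cost 8 + 4 + 2 = 14 ≤ 19, return 17 + 17 + 7 = 41.
Orion + Atlas + Mira: cost 4 + 2 + 12 = 18 ≤ 19, return 17 + 7 + 18 = 42.
Best is Deneb, Orion, Spica, and Atlas with total return 46.

46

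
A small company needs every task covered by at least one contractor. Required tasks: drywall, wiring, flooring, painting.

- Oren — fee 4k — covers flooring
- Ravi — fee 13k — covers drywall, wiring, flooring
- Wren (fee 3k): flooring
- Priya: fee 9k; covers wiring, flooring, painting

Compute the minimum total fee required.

This is a weighted set-cover instance.
Choose Ravi and Priya: together they cover drywall, wiring, flooring, painting — every task.
Total fee: 13 + 9 = 22.

22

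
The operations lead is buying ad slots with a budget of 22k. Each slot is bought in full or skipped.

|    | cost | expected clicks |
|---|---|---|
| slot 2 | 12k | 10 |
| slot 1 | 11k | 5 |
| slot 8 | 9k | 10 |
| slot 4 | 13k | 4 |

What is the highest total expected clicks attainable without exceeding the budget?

Take slot 2 and slot 8: cost 12 + 9 = 21 ≤ 22, expected clicks 10 + 10 = 20.
No other feasible combination does better.

20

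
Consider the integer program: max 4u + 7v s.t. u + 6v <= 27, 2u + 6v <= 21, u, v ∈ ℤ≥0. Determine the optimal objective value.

Relaxing integrality, the LP optimum is 42.00 at (u,v) = (10.5, 0), which is not an integer point.
(u,v)=(10,0): 1·10+6·0=10≤27, 2·10+6·0=20≤21, objective 40.
(u,v)=(9,0): 1·9+6·0=9≤27, 2·9+6·0=18≤21, objective 36.
No feasible integer point exceeds 40.

40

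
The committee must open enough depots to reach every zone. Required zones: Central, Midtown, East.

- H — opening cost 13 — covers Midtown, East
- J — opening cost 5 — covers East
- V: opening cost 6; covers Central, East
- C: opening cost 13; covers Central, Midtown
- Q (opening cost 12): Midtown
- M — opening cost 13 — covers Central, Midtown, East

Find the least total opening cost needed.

M alone covers Central, Midtown, East — every zone.
Total opening cost: 13.

13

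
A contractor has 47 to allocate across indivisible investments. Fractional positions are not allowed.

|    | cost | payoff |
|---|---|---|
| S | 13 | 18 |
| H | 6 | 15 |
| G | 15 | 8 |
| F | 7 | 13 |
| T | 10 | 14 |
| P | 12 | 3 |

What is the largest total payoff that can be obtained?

Take S, H, F, and T: cost 13 + 6 + 7 + 10 = 36 ≤ 47, payoff 18 + 15 + 13 + 14 = 60.
No other feasible combination does better.

60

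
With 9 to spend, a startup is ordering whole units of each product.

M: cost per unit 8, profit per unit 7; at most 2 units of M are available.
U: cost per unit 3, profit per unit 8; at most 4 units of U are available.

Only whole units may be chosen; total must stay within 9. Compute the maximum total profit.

24

Take 3×U: cost 9 ≤ 9, profit 3·8 = 24.
No other integer combination yields more.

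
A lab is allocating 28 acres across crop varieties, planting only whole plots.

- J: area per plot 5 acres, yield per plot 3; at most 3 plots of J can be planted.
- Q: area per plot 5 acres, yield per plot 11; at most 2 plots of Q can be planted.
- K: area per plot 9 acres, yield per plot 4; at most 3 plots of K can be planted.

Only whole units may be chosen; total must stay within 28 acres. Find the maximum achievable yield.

This is a bounded integer knapsack.
3×J and 2×Q: area 25 ≤ 28, yield 3·3 + 2·11 = 31.
2×Q and 2×K: area 28 ≤ 28, yield 2·11 + 2·4 = 30.
Best is 31.

31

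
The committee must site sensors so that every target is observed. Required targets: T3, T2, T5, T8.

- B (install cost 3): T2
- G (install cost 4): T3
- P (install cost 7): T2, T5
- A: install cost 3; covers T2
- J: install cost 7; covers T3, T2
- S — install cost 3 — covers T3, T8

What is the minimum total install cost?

This is an integer covering problem.
The greedy cost-per-new-target heuristic would pick S, B, and P for 13, but a cheaper cover exists.
Choose P and S: together they cover T3, T2, T5, T8 — every target.
Total install cost: 7 + 3 = 10.
No cover costs less than 10.

10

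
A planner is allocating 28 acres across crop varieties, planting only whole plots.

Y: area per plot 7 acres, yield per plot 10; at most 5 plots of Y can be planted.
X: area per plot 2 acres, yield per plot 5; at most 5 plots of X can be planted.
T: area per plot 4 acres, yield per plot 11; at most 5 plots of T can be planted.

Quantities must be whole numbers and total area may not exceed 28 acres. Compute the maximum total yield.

T has the best ratio (11/4); taking only T gives at most 5×11 = 55 (stopped by the supply cap of 5).
Mixing does better — 4×X and 5×T: area 28 ≤ 28, yield 4·5 + 5·11 = 75.

75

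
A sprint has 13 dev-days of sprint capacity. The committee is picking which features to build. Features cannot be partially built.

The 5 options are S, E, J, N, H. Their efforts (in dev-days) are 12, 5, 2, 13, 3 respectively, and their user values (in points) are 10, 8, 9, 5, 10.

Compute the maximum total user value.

27

Take E, J, and H: effort 5 + 2 + 3 = 10 ≤ 13, user value 8 + 9 + 10 = 27.
No other feasible combination does better.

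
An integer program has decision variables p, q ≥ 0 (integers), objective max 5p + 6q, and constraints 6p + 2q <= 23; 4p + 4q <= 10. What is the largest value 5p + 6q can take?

(p,q)=(0,2): 6·0+2·2=4≤23, 4·0+4·2=8≤10, objective 12.
(p,q)=(1,1): 6·1+2·1=8≤23, 4·1+4·1=8≤10, objective 11.
(p,q)=(0,1): 6·0+2·1=2≤23, 4·0+4·1=4≤10, objective 6.
The best lattice point is (0,2), giving 12.

12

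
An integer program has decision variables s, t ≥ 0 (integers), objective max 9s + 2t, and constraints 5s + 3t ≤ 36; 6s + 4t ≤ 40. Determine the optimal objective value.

56

The continuous relaxation peaks at (6.67, 0) with value 60.00; rounding to a feasible lattice point costs some objective.
(s,t)=(6,1): 5·6+3·1=33≤36, 6·6+4·1=40≤40, objective 56.
(s,t)=(6,0): 5·6+3·0=30≤36, 6·6+4·0=36≤40, objective 54.
(s,t)=(5,2): 5·5+3·2=31≤36, 6·5+4·2=38≤40, objective 49.
No feasible integer point exceeds 56.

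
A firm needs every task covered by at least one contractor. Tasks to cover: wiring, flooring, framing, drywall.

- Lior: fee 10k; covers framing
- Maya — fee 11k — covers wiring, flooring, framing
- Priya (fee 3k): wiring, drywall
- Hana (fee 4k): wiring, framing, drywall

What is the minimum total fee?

14

This is an integer covering problem.
The greedy cost-per-new-task heuristic would pick Hana and Maya for 15, but a cheaper cover exists.
Choose Maya and Priya: together they cover wiring, flooring, framing, drywall — every task.
Total fee: 11 + 3 = 14.
No cover costs less than 14.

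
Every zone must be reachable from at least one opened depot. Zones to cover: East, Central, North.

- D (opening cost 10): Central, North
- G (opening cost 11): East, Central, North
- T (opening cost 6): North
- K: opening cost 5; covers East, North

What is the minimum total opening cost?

11

This is an integer covering problem.
The greedy cost-per-new-zone heuristic would pick K and D for 15, but a cheaper cover exists.
G alone covers East, Central, North — every zone.
Total opening cost: 11.
No cover costs less than 11.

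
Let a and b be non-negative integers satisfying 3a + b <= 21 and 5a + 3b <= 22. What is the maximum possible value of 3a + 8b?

(a,b)=(0,7) is feasible, giving 56.
(a,b)=(0,6) is feasible, giving 48.
Maximum is 56 at (a,b)=(0,7).

56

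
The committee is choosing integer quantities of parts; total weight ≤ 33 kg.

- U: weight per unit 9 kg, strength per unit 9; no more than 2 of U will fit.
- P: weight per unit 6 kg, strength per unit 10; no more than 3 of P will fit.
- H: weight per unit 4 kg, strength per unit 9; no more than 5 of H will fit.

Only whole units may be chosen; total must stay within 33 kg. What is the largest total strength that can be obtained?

Take 2×P and 5×H: weight 32 ≤ 33, strength 2·10 + 5·9 = 65.
H has the best ratio (9/4) and is taken to its limit of 5; remaining capacity is filled optimally with the others.

65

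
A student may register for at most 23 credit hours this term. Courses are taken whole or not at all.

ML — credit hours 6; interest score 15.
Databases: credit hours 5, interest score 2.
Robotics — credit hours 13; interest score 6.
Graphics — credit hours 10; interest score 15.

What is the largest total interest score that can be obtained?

Take ML, Databases, and Graphics: credit hours 6 + 5 + 10 = 21 ≤ 23, interest score 15 + 2 + 15 = 32.
No other feasible combination does better.

32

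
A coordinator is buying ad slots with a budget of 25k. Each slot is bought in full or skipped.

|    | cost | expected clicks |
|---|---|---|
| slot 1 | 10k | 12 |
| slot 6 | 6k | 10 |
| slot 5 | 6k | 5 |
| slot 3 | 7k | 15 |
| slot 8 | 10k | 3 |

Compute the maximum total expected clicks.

This is an integer program with binary decision variables.
Allowing fractional choices, the relaxed optimum would be about 38.7, but ad slots are indivisible.
slot 6 + slot 5 + slot 3: cost 6 + 6 + 7 = 19 ≤ 25, expected clicks 10 + 5 + 15 = 30.
slot 1 + slot 5 + slot 3: cost 10 + 6 + 7 = 23 ≤ 25, expected clicks 12 + 5 + 15 = 32.
slot 1 + slot 6 + slot 3: cost 10 + 6 + 7 = 23 ≤ 25, expected clicks 12 + 10 + 15 = 37.
Best is slot 1, slot 6, and slot 3 with total expected clicks 37.

37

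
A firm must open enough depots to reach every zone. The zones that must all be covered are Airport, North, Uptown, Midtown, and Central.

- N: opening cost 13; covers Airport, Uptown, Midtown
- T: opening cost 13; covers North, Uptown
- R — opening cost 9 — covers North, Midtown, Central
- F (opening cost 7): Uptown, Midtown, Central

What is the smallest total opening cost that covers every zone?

Choose N and R: together they cover Airport, North, Uptown, Midtown, Central — every zone.
Total opening cost: 13 + 9 = 22.

22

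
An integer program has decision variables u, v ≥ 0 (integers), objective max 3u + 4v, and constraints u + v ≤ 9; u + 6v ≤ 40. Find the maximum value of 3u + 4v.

33

(u,v)=(3,6): 1·3+1·6=9≤9, 1·3+6·6=39≤40, objective 33.
(u,v)=(4,5): 1·4+1·5=9≤9, 1·4+6·5=34≤40, objective 32.
(u,v)=(2,6): 1·2+1·6=8≤9, 1·2+6·6=38≤40, objective 30.
(u,v)=(3,5): 1·3+1·5=8≤9, 1·3+6·5=33≤40, objective 29.
No feasible integer point exceeds 33.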